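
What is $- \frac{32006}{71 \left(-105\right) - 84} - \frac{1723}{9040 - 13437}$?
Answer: $\frac{153720079}{33148983} \approx 4.6372$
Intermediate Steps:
$- \frac{32006}{71 \left(-105\right) - 84} - \frac{1723}{9040 - 13437} = - \frac{32006}{-7455 - 84} - \frac{1723}{9040 - 13437} = - \frac{32006}{-7539} - \frac{1723}{-4397} = \left(-32006\right) \left(- \frac{1}{7539}\right) - - \frac{1723}{4397} = \frac{32006}{7539} + \frac{1723}{4397} = \frac{153720079}{33148983}$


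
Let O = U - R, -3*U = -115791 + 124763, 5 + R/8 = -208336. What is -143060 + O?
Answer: 4562032/3 ≈ 1.5207e+6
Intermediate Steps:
R = -1666728 (R = -40 + 8*(-208336) = -40 - 1666688 = -1666728)
U = -8972/3 (U = -(-115791 + 124763)/3 = -1/3*8972 = -8972/3 ≈ -2990.7)
O = 4991212/3 (O = -8972/3 - 1*(-1666728) = -8972/3 + 1666728 = 4991212/3 ≈ 1.6637e+6)
-143060 + O = -143060 + 4991212/3 = 4562032/3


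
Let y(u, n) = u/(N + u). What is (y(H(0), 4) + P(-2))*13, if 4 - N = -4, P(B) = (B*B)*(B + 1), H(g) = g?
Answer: -52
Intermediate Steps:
P(B) = B²*(1 + B)
N = 8 (N = 4 - 1*(-4) = 4 + 4 = 8)
y(u, n) = u/(8 + u)
(y(H(0), 4) + P(-2))*13 = (0/(8 + 0) + (-2)²*(1 - 2))*13 = (0/8 + 4*(-1))*13 = (0*(⅛) - 4)*13 = (0 - 4)*13 = -4*13 = -52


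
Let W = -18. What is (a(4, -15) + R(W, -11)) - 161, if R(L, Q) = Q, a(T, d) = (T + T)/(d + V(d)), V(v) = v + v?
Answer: -7748/45 ≈ -172.18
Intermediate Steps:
V(v) = 2*v
a(T, d) = 2*T/(3*d) (a(T, d) = (T + T)/(d + 2*d) = (2*T)/((3*d)) = (2*T)*(1/(3*d)) = 2*T/(3*d))
(a(4, -15) + R(W, -11)) - 161 = ((⅔)*4/(-15) - 11) - 161 = ((⅔)*4*(-1/15) - 11) - 161 = (-8/45 - 11) - 161 = -503/45 - 161 = -7748/45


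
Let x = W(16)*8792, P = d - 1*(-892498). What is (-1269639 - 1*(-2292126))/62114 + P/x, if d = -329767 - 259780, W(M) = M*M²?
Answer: 18420326030999/1118425677824 ≈ 16.470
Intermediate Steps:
W(M) = M³
d = -589547
P = 302951 (P = -589547 - 1*(-892498) = -589547 + 892498 = 302951)
x = 36012032 (x = 16³*8792 = 4096*8792 = 36012032)
(-1269639 - 1*(-2292126))/62114 + P/x = (-1269639 - 1*(-2292126))/62114 + 302951/36012032 = (-1269639 + 2292126)*(1/62114) + 302951*(1/36012032) = 1022487*(1/62114) + 302951/36012032 = 1022487/62114 + 302951/36012032 = 18420326030999/1118425677824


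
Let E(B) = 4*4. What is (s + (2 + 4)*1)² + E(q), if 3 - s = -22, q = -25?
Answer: 977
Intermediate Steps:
s = 25 (s = 3 - 1*(-22) = 3 + 22 = 25)
E(B) = 16
(s + (2 + 4)*1)² + E(q) = (25 + (2 + 4)*1)² + 16 = (25 + 6*1)² + 16 = (25 + 6)² + 16 = 31² + 16 = 961 + 16 = 977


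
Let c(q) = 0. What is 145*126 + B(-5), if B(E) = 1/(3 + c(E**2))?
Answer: 54811/3 ≈ 18270.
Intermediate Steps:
B(E) = 1/3 (B(E) = 1/(3 + 0) = 1/3)
145*126 + B(-5) = 145*126 + 1/3 = 18270 + 1/3 = 54811/3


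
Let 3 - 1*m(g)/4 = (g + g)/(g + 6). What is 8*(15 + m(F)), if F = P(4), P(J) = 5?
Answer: 2056/11 ≈ 186.91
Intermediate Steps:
F = 5
m(g) = 12 - 8*g/(6 + g) (m(g) = 12 - 4*(g + g)/(g + 6) = 12 - 4*2*g/(6 + g) = 12 - 8*g/(6 + g))
8*(15 + m(F)) = 8*(15 + 4*(18 + 5)/(6 + 5)) = 8*(15 + 4*23/11) = 8*(15 + 4*(1/11)*23) = 8*(15 + 92/11) = 8*(257/11) = 2056/11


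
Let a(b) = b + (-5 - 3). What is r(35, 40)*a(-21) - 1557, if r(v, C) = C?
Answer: -2717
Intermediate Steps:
a(b) = -8 + b (a(b) = b - 8 = -8 + b)
r(35, 40)*a(-21) - 1557 = 40*(-8 - 21) - 1557 = 40*(-29) - 1557 = -1160 - 1557 = -2717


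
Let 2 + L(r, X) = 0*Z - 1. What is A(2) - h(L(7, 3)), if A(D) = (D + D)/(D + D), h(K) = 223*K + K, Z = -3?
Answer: 673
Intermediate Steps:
L(r, X) = -3 (L(r, X) = -2 + (0*(-3) - 1) = -2 + (0 - 1) = -2 - 1 = -3)
h(K) = 224*K
A(D) = 1 (A(D) = (2*D)/((2*D)) = (2*D)*(1/(2*D)) = 1)
A(2) - h(L(7, 3)) = 1 - 224*(-3) = 1 - 1*(-672) = 1 + 672 = 673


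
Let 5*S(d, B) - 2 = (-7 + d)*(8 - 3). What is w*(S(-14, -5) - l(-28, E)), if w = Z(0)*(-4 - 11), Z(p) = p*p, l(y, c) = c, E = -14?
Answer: 0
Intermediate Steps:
Z(p) = p²
w = 0 (w = 0²*(-4 - 11) = 0*(-15) = 0)
S(d, B) = -33/5 + d (S(d, B) = ⅖ + ((-7 + d)*(8 - 3))/5 = ⅖ + ((-7 + d)*5)/5 = ⅖ + (-35 + 5*d)/5 = ⅖ + (-7 + d) = -33/5 + d)
w*(S(-14, -5) - l(-28, E)) = 0*((-33/5 - 14) - 1*(-14)) = 0*(-103/5 + 14) = 0*(-33/5) = 0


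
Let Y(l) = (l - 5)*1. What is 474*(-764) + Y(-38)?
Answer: -362179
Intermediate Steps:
Y(l) = -5 + l (Y(l) = (-5 + l)*1 = -5 + l)
474*(-764) + Y(-38) = 474*(-764) + (-5 - 38) = -362136 - 43 = -362179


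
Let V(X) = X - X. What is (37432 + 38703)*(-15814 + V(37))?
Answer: -1203998890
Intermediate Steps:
V(X) = 0
(37432 + 38703)*(-15814 + V(37)) = (37432 + 38703)*(-15814 + 0) = 76135*(-15814) = -1203998890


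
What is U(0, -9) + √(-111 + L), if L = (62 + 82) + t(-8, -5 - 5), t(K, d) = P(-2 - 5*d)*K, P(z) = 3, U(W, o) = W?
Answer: 3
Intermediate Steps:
t(K, d) = 3*K
L = 120 (L = (62 + 82) + 3*(-8) = 144 - 24 = 120)
U(0, -9) + √(-111 + L) = 0 + √(-111 + 120) = 0 + √9 = 0 + 3 = 3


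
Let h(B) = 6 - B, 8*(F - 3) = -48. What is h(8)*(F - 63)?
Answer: 132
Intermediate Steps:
F = -3 (F = 3 + (⅛)*(-48) = 3 - 6 = -3)
h(8)*(F - 63) = (6 - 1*8)*(-3 - 63) = (6 - 8)*(-66) = -2*(-66) = 132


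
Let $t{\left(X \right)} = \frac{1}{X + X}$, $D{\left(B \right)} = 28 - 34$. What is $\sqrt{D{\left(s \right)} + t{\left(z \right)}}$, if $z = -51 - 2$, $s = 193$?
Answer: $\frac{7 i \sqrt{1378}}{106} \approx 2.4514 i$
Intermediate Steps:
$D{\left(B \right)} = -6$ ($D{\left(B \right)} = 28 - 34 = -6$)
$z = -53$ ($z = -51 - 2 = -53$)
$t{\left(X \right)} = \frac{1}{2 X}$
$\sqrt{D{\left(s \right)} + t{\left(z \right)}} = \sqrt{-6 + \frac{1}{2 \left(-53\right)}} = \sqrt{-6 + \frac{1}{2} \left(- \frac{1}{53}\right)} = \sqrt{-6 - \frac{1}{106}} = \sqrt{- \frac{637}{106}} = \frac{7 i \sqrt{1378}}{106}$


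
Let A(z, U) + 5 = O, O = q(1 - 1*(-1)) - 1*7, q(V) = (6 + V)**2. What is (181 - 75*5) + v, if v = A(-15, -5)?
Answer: -142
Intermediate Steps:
O = 57 (O = (6 + (1 - 1*(-1)))**2 - 1*7 = (6 + (1 + 1))**2 - 7 = (6 + 2)**2 - 7 = 8**2 - 7 = 64 - 7 = 57)
A(z, U) = 52 (A(z, U) = -5 + 57 = 52)
v = 52
(181 - 75*5) + v = (181 - 75*5) + 52 = (181 - 1*375) + 52 = (181 - 375) + 52 = -194 + 52 = -142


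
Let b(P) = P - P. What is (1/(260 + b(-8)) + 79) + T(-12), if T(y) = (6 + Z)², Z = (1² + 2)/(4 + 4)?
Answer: 497721/4160 ≈ 119.64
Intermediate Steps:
Z = 3/8 (Z = (1 + 2)/8 = 3*(⅛) = 3/8 ≈ 0.37500)
b(P) = 0
T(y) = 2601/64 (T(y) = (6 + 3/8)² = (51/8)² = 2601/64)
(1/(260 + b(-8)) + 79) + T(-12) = (1/(260 + 0) + 79) + 2601/64 = (1/260 + 79) + 2601/64 = 20541/260 + 2601/64 = 497721/4160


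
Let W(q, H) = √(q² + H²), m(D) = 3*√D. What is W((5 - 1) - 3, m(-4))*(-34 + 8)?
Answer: -26*I*√35 ≈ -153.82*I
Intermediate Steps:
W(q, H) = √(H² + q²)
W((5 - 1) - 3, m(-4))*(-34 + 8) = √((3*√(-4))² + ((5 - 1) - 3)²)*(-34 + 8) = √((3*(2*I))² + (4 - 3)²)*(-26) = √((6*I)² + 1²)*(-26) = √(-36 + 1)*(-26) = √(-35)*(-26) = (I*√35)*(-26) = -26*I*√35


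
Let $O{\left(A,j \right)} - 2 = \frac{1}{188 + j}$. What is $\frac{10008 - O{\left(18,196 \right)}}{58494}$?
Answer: $\frac{3842303}{22461696} \approx 0.17106$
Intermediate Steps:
$O{\left(A,j \right)} = 2 + \frac{1}{188 + j}$
$\frac{10008 - O{\left(18,196 \right)}}{58494} = \frac{10008 - \frac{377 + 2 \cdot 196}{188 + 196}}{58494} = \left(10008 - \frac{377 + 392}{384}\right) \frac{1}{58494} = \left(10008 - \frac{1}{384} \cdot 769\right) \frac{1}{58494} = \left(10008 - \frac{769}{384}\right) \frac{1}{58494} = \frac{3842303}{384} \cdot \frac{1}{58494} = \frac{3842303}{22461696}$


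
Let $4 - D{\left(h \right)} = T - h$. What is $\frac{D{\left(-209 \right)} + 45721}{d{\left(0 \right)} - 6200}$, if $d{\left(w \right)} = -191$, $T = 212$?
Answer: $- \frac{6472}{913} \approx -7.0887$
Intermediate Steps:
$D{\left(h \right)} = -208 + h$ ($D{\left(h \right)} = 4 - \left(212 - h\right) = 4 + \left(-212 + h\right) = -208 + h$)
$\frac{D{\left(-209 \right)} + 45721}{d{\left(0 \right)} - 6200} = \frac{\left(-208 - 209\right) + 45721}{-191 - 6200} = \frac{-417 + 45721}{-191 - 6200} = \frac{45304}{-191 - 6200} = \frac{45304}{-6391} = 45304 \left(- \frac{1}{6391}\right) = - \frac{6472}{913}$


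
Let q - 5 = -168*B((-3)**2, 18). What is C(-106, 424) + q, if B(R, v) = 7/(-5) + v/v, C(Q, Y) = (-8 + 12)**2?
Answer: 441/5 ≈ 88.200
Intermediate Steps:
C(Q, Y) = 16 (C(Q, Y) = 4**2 = 16)
B(R, v) = -2/5 (B(R, v) = 7*(-1/5) + 1 = -7/5 + 1 = -2/5)
q = 361/5 (q = 5 - 168*(-2/5) = 5 + 336/5 = 361/5 ≈ 72.200)
C(-106, 424) + q = 16 + 361/5 = 441/5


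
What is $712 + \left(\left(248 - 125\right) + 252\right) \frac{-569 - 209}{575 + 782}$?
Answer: $\frac{674434}{1357} \approx 497.0$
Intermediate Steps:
$712 + \left(\left(248 - 125\right) + 252\right) \frac{-569 - 209}{575 + 782} = 712 + \left(123 + 252\right) \left(- \frac{778}{1357}\right) = 712 + 375 \left(\left(-778\right) \frac{1}{1357}\right) = 712 + 375 \left(- \frac{778}{1357}\right) = 712 - \frac{291750}{1357} = \frac{674434}{1357}$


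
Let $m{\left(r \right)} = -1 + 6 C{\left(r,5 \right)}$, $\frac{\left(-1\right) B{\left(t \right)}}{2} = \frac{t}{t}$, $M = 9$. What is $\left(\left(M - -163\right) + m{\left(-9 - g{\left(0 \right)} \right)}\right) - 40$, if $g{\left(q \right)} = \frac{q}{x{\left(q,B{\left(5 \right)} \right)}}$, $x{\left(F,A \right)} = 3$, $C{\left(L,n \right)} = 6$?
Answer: $167$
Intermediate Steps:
$B{\left(t \right)} = -2$ ($B{\left(t \right)} = - 2 \frac{t}{t} = \left(-2\right) 1 = -2$)
$g{\left(q \right)} = \frac{q}{3}$
$m{\left(r \right)} = 35$ ($m{\left(r \right)} = -1 + 6 \cdot 6 = -1 + 36 = 35$)
$\left(\left(M - -163\right) + m{\left(-9 - g{\left(0 \right)} \right)}\right) - 40 = \left(\left(9 - -163\right) + 35\right) - 40 = \left(\left(9 + 163\right) + 35\right) - 40 = \left(172 + 35\right) - 40 = 207 - 40 = 167$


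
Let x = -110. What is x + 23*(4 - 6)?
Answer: -156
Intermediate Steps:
x + 23*(4 - 6) = -110 + 23*(4 - 6) = -110 + 23*(-2) = -110 - 46 = -156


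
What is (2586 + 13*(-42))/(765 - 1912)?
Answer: -2040/1147 ≈ -1.7786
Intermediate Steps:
(2586 + 13*(-42))/(765 - 1912) = (2586 - 546)/(-1147) = 2040*(-1/1147) = -2040/1147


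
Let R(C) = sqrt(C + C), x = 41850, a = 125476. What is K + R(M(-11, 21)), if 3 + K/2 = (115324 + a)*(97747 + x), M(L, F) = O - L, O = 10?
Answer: 67229915194 + sqrt(42) ≈ 6.7230e+10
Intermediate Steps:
M(L, F) = 10 - L
R(C) = sqrt(2)*sqrt(C) (R(C) = sqrt(2*C) = sqrt(2)*sqrt(C))
K = 67229915194 (K = -6 + 2*((115324 + 125476)*(97747 + 41850)) = -6 + 2*(240800*139597) = -6 + 2*33614957600 = -6 + 67229915200 = 67229915194)
K + R(M(-11, 21)) = 67229915194 + sqrt(2)*sqrt(10 - 1*(-11)) = 67229915194 + sqrt(2)*sqrt(10 + 11) = 67229915194 + sqrt(2)*sqrt(21) = 67229915194 + sqrt(42)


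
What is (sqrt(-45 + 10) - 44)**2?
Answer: (44 - I*sqrt(35))**2 ≈ 1901.0 - 520.62*I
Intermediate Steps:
(sqrt(-45 + 10) - 44)**2 = (sqrt(-35) - 44)**2 = (I*sqrt(35) - 44)**2 = (-44 + I*sqrt(35))**2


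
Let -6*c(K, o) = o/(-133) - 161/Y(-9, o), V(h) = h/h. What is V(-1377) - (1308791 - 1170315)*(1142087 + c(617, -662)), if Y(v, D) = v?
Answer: -567920642011603/3591 ≈ -1.5815e+11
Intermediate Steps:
V(h) = 1
c(K, o) = -161/54 + o/798 (c(K, o) = -(o/(-133) - 161/(-9))/6 = -(o*(-1/133) - 161*(-⅑))/6 = -(-o/133 + 161/9)/6 = -(161/9 - o/133)/6 = -161/54 + o/798)
V(-1377) - (1308791 - 1170315)*(1142087 + c(617, -662)) = 1 - (1308791 - 1170315)*(1142087 + (-161/54 + (1/798)*(-662))) = 1 - 138476*(1142087 + (-161/54 - 331/399)) = 1 - 138476*(1142087 - 27371/7182) = 1 - 138476*8202441463/7182 = 1 - 1*567920642015194/3591 = 1 - 567920642015194/3591 = -567920642011603/3591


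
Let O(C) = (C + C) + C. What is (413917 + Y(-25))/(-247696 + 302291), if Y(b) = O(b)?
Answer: 413842/54595 ≈ 7.5802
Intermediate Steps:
O(C) = 3*C (O(C) = 2*C + C = 3*C)
Y(b) = 3*b
(413917 + Y(-25))/(-247696 + 302291) = (413917 + 3*(-25))/(-247696 + 302291) = (413917 - 75)/54595 = 413842*(1/54595) = 413842/54595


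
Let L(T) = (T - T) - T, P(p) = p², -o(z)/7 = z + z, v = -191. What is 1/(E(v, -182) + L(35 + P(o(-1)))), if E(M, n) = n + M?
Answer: -1/604 ≈ -0.0016556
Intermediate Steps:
E(M, n) = M + n
o(z) = -14*z (o(z) = -7*(z + z) = -14*z)
L(T) = -T (L(T) = 0 - T = -T)
1/(E(v, -182) + L(35 + P(o(-1)))) = 1/((-191 - 182) - (35 + (-14*(-1))²)) = 1/(-373 - (35 + 14²)) = 1/(-373 - (35 + 196)) = 1/(-373 - 1*231) = 1/(-373 - 231) = 1/(-604) = -1/604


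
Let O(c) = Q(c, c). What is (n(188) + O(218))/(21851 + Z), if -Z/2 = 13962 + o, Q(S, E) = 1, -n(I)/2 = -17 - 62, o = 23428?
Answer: -53/17643 ≈ -0.0030040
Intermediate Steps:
n(I) = 158 (n(I) = -2*(-17 - 62) = -2*(-79) = 158)
O(c) = 1
Z = -74780 (Z = -2*(13962 + 23428) = -2*37390 = -74780)
(n(188) + O(218))/(21851 + Z) = (158 + 1)/(21851 - 74780) = 159/(-52929) = 159*(-1/52929) = -53/17643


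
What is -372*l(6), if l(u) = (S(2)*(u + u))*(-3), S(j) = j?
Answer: 26784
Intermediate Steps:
l(u) = -12*u (l(u) = (2*(u + u))*(-3) = (2*(2*u))*(-3) = (4*u)*(-3) = -12*u)
-372*l(6) = -(-4464)*6 = -372*(-72) = 26784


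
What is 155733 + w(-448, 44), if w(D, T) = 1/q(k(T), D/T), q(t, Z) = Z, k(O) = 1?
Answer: 17442085/112 ≈ 1.5573e+5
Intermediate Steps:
w(D, T) = T/D (w(D, T) = 1/(D/T) = T/D)
155733 + w(-448, 44) = 155733 + 44/(-448) = 155733 + 44*(-1/448) = 155733 - 11/112 = 17442085/112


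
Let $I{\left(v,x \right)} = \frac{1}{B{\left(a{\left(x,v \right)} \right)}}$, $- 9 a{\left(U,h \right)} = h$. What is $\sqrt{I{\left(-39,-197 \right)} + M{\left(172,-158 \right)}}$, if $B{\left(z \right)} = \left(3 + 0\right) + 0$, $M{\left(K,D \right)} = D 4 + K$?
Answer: $\frac{i \sqrt{4137}}{3} \approx 21.44 i$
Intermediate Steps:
$a{\left(U,h \right)} = - \frac{h}{9}$
$M{\left(K,D \right)} = K + 4 D$ ($M{\left(K,D \right)} = 4 D + K = K + 4 D$)
$B{\left(z \right)} = 3$ ($B{\left(z \right)} = 3 + 0 = 3$)
$I{\left(v,x \right)} = \frac{1}{3}$
$\sqrt{I{\left(-39,-197 \right)} + M{\left(172,-158 \right)}} = \sqrt{\frac{1}{3} + \left(172 + 4 \left(-158\right)\right)} = \sqrt{\frac{1}{3} + \left(172 - 632\right)} = \sqrt{\frac{1}{3} - 460} = \sqrt{- \frac{1379}{3}} = \frac{i \sqrt{4137}}{3}$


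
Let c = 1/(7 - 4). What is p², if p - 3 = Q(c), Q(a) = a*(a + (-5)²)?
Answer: 10609/81 ≈ 130.98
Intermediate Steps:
c = ⅓ (c = 1/3 = ⅓ ≈ 0.33333)
Q(a) = a*(25 + a) (Q(a) = a*(a + 25) = a*(25 + a))
p = 103/9 (p = 3 + (25 + ⅓)/3 = 3 + (⅓)*(76/3) = 3 + 76/9 = 103/9 ≈ 11.444)
p² = (103/9)² = 10609/81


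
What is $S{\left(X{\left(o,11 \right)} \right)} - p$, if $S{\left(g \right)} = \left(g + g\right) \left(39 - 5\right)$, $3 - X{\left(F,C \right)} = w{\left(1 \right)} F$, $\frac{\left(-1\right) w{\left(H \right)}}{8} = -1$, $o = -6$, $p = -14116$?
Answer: $17584$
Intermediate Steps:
$w{\left(H \right)} = 8$ ($w{\left(H \right)} = \left(-8\right) \left(-1\right) = 8$)
$X{\left(F,C \right)} = 3 - 8 F$
$S{\left(g \right)} = 68 g$ ($S{\left(g \right)} = 2 g 34 = 68 g$)
$S{\left(X{\left(o,11 \right)} \right)} - p = 68 \left(3 - -48\right) - -14116 = 68 \left(3 + 48\right) + 14116 = 68 \cdot 51 + 14116 = 3468 + 14116 = 17584$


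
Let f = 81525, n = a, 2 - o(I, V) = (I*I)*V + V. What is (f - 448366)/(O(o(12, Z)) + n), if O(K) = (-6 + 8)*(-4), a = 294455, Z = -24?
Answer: -366841/294447 ≈ -1.2459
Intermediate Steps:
o(I, V) = 2 - V - V*I² (o(I, V) = 2 - ((I*I)*V + V) = 2 - (I²*V + V) = 2 - (V*I² + V) = 2 - (V + V*I²) = 2 + (-V - V*I²) = 2 - V - V*I²)
n = 294455
O(K) = -8 (O(K) = 2*(-4) = -8)
(f - 448366)/(O(o(12, Z)) + n) = (81525 - 448366)/(-8 + 294455) = -366841/294447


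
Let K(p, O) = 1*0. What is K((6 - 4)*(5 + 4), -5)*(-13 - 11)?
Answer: 0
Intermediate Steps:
K(p, O) = 0
K((6 - 4)*(5 + 4), -5)*(-13 - 11) = 0*(-13 - 11) = 0*(-24) = 0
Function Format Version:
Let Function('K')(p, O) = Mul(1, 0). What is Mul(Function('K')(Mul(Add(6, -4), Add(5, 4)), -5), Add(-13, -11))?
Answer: 0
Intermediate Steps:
Function('K')(p, O) = 0
Mul(Function('K')(Mul(Add(6, -4), Add(5, 4)), -5), Add(-13, -11)) = Mul(0, Add(-13, -11)) = Mul(0, -24) = 0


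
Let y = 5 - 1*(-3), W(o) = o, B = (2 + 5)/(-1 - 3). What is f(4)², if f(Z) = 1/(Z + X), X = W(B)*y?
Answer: 1/100 ≈ 0.010000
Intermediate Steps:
B = -7/4 (B = 7/(-4) = 7*(-¼) = -7/4 ≈ -1.7500)
y = 8 (y = 5 + 3 = 8)
X = -14 (X = -7/4*8 = -14)
f(Z) = 1/(-14 + Z) (f(Z) = 1/(Z - 14) = 1/(-14 + Z))
f(4)² = (1/(-14 + 4))² = (1/(-10))² = (-⅒)² = 1/100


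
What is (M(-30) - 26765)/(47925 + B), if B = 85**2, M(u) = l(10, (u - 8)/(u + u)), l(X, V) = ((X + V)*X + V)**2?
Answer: -13790819/49635000 ≈ -0.27784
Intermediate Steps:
l(X, V) = (V + X*(V + X))**2 (l(X, V) = ((V + X)*X + V)**2 = (X*(V + X) + V)**2 = (V + X*(V + X))**2)
M(u) = (100 + 11*(-8 + u)/(2*u))**2 (M(u) = ((u - 8)/(u + u) + 10**2 + ((u - 8)/(u + u))*10)**2 = ((-8 + u)/((2*u)) + 100 + ((-8 + u)/((2*u)))*10)**2 = ((-8 + u)*(1/(2*u)) + 100 + ((-8 + u)*(1/(2*u)))*10)**2 = ((-8 + u)/(2*u) + 100 + ((-8 + u)/(2*u))*10)**2 = ((-8 + u)/(2*u) + 100 + 5*(-8 + u)/u)**2 = (100 + 11*(-8 + u)/(2*u))**2)
B = 7225
(M(-30) - 26765)/(47925 + B) = ((1/4)*(-88 + 211*(-30))**2/(-30)**2 - 26765)/(47925 + 7225) = ((1/4)*(1/900)*(-88 - 6330)**2 - 26765)/55150 = ((1/4)*(1/900)*(-6418)**2 - 26765)*(1/55150) = ((1/4)*(1/900)*41190724 - 26765)*(1/55150) = (10297681/900 - 26765)*(1/55150) = -13790819/900*1/55150 = -13790819/49635000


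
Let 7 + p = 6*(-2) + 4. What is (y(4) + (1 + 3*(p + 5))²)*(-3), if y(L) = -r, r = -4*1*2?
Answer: -2547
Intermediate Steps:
r = -8 (r = -4*2 = -8)
p = -15 (p = -7 + (6*(-2) + 4) = -7 + (-12 + 4) = -7 - 8 = -15)
y(L) = 8 (y(L) = -1*(-8) = 8)
(y(4) + (1 + 3*(p + 5))²)*(-3) = (8 + (1 + 3*(-15 + 5))²)*(-3) = (8 + (1 + 3*(-10))²)*(-3) = (8 + (1 - 30)²)*(-3) = (8 + (-29)²)*(-3) = (8 + 841)*(-3) = 849*(-3) = -2547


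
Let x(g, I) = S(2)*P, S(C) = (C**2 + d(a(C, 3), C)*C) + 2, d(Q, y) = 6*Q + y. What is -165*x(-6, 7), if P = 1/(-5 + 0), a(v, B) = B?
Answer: 1518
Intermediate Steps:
d(Q, y) = y + 6*Q
P = -1/5 (P = 1/(-5) = -1/5 ≈ -0.20000)
S(C) = 2 + C**2 + C*(18 + C) (S(C) = (C**2 + (C + 6*3)*C) + 2 = (C**2 + (C + 18)*C) + 2 = (C**2 + (18 + C)*C) + 2 = (C**2 + C*(18 + C)) + 2 = 2 + C**2 + C*(18 + C))
x(g, I) = -46/5 (x(g, I) = (2 + 2**2 + 2*(18 + 2))*(-1/5) = (2 + 4 + 2*20)*(-1/5) = (2 + 4 + 40)*(-1/5) = 46*(-1/5) = -46/5)
-165*x(-6, 7) = -165*(-46/5) = 1518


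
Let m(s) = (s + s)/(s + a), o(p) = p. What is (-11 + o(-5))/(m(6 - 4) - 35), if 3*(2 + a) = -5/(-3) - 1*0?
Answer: 80/139 ≈ 0.57554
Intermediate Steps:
a = -13/9 (a = -2 + (-5/(-3) - 1*0)/3 = -2 + (-5*(-1/3) + 0)/3 = -2 + (5/3 + 0)/3 = -2 + (1/3)*(5/3) = -2 + 5/9 = -13/9 ≈ -1.4444)
m(s) = 2*s/(-13/9 + s) (m(s) = (s + s)/(s - 13/9) = (2*s)/(-13/9 + s) = 2*s/(-13/9 + s))
(-11 + o(-5))/(m(6 - 4) - 35) = (-11 - 5)/(18*(6 - 4)/(-13 + 9*(6 - 4)) - 35) = -16/(18*2/(-13 + 9*2) - 35) = -16/(18*2/(-13 + 18) - 35) = -16/(18*2/5 - 35) = -16/(18*2*(1/5) - 35) = -16/(36/5 - 35) = -16/(-139/5) = -16*(-5/139) = 80/139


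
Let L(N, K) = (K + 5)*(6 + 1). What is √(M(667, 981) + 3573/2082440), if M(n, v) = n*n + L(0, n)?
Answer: √487421347031160730/1041220 ≈ 670.52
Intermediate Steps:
L(N, K) = 35 + 7*K (L(N, K) = (5 + K)*7 = 35 + 7*K)
M(n, v) = 35 + n² + 7*n (M(n, v) = n*n + (35 + 7*n) = n² + (35 + 7*n) = 35 + n² + 7*n)
√(M(667, 981) + 3573/2082440) = √((35 + 667² + 7*667) + 3573/2082440) = √((35 + 444889 + 4669) + 3573*(1/2082440)) = √(449593 + 3573/2082440) = √(936250450493/2082440) = √487421347031160730/1041220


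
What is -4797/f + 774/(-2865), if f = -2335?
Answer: 795741/445985 ≈ 1.7842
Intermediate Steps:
-4797/f + 774/(-2865) = -4797/(-2335) + 774/(-2865) = -4797*(-1/2335) + 774*(-1/2865) = 4797/2335 - 258/955 = 795741/445985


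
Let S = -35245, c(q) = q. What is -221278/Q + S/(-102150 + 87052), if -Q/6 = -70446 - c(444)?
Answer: 1456281632/802722915 ≈ 1.8142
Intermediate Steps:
Q = 425340 (Q = -6*(-70446 - 1*444) = -6*(-70446 - 444) = -6*(-70890) = 425340)
-221278/Q + S/(-102150 + 87052) = -221278/425340 - 35245/(-102150 + 87052) = -221278*1/425340 - 35245/(-15098) = -110639/212670 - 35245*(-1/15098) = -110639/212670 + 35245/15098 = 1456281632/802722915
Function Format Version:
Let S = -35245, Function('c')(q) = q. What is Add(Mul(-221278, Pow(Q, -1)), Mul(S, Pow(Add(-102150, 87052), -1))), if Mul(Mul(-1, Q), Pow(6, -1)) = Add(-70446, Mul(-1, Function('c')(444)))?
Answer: Rational(1456281632, 802722915) ≈ 1.8142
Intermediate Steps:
Q = 425340 (Q = Mul(-6, Add(-70446, Mul(-1, 444))) = Mul(-6, Add(-70446, -444)) = Mul(-6, -70890) = 425340)
Add(Mul(-221278, Pow(Q, -1)), Mul(S, Pow(Add(-102150, 87052), -1))) = Add(Mul(-221278, Pow(425340, -1)), Mul(-35245, Pow(Add(-102150, 87052), -1))) = Add(Mul(-221278, Rational(1, 425340)), Mul(-35245, Pow(-15098, -1))) = Add(Rational(-110639, 212670), Mul(-35245, Rational(-1, 15098))) = Add(Rational(-110639, 212670), Rational(35245, 15098)) = Rational(1456281632, 802722915)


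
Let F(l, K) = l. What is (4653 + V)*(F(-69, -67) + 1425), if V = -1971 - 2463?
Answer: 296964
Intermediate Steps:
V = -4434
(4653 + V)*(F(-69, -67) + 1425) = (4653 - 4434)*(-69 + 1425) = 219*1356 = 296964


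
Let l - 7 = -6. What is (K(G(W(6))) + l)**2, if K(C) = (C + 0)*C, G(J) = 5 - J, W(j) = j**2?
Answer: 925444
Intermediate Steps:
l = 1 (l = 7 - 6 = 1)
K(C) = C**2 (K(C) = C*C = C**2)
(K(G(W(6))) + l)**2 = ((5 - 1*6**2)**2 + 1)**2 = ((5 - 1*36)**2 + 1)**2 = ((5 - 36)**2 + 1)**2 = ((-31)**2 + 1)**2 = (961 + 1)**2 = 962**2 = 925444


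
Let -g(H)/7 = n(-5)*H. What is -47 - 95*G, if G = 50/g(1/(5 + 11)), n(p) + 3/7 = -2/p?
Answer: -380047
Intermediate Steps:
n(p) = -3/7 - 2/p
g(H) = H/5 (g(H) = -7*(-3/7 - 2/(-5))*H = -7*(-3/7 - 2*(-⅕))*H = -7*(-3/7 + ⅖)*H = -(-1)*H/5 = H/5)
G = 4000 (G = 50/((1/(5*(5 + 11)))) = 50/(((⅕)/16)) = 50/(((⅕)*(1/16))) = 50/(1/80) = 50*80 = 4000)
-47 - 95*G = -47 - 95*4000 = -47 - 380000 = -380047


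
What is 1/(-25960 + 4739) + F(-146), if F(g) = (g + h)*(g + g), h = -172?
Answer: 1970497175/21221 ≈ 92856.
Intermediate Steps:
F(g) = 2*g*(-172 + g) (F(g) = (g - 172)*(g + g) = (-172 + g)*(2*g) = 2*g*(-172 + g))
1/(-25960 + 4739) + F(-146) = 1/(-25960 + 4739) + 2*(-146)*(-172 - 146) = 1/(-21221) + 2*(-146)*(-318) = -1/21221 + 92856 = 1970497175/21221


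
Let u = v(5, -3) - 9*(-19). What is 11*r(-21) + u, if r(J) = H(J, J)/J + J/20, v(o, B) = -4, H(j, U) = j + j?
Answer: 3549/20 ≈ 177.45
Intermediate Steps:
H(j, U) = 2*j
r(J) = 2 + J/20 (r(J) = (2*J)/J + J/20 = 2 + J*(1/20) = 2 + J/20)
u = 167 (u = -4 - 9*(-19) = -4 + 171 = 167)
11*r(-21) + u = 11*(2 + (1/20)*(-21)) + 167 = 11*(2 - 21/20) + 167 = 11*(19/20) + 167 = 209/20 + 167 = 3549/20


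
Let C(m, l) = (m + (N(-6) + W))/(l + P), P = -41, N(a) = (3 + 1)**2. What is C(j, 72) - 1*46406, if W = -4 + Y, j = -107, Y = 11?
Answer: -1438670/31 ≈ -46409.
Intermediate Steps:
W = 7 (W = -4 + 11 = 7)
N(a) = 16 (N(a) = 4**2 = 16)
C(m, l) = (23 + m)/(-41 + l) (C(m, l) = (m + (16 + 7))/(l - 41) = (m + 23)/(-41 + l) = (23 + m)/(-41 + l))
C(j, 72) - 1*46406 = (23 - 107)/(-41 + 72) - 1*46406 = -84/31 - 46406 = -1438670/31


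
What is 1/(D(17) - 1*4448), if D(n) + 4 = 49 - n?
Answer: -1/4420 ≈ -0.00022624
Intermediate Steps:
D(n) = 45 - n (D(n) = -4 + (49 - n) = 45 - n)
1/(D(17) - 1*4448) = 1/((45 - 1*17) - 1*4448) = 1/((45 - 17) - 4448) = 1/(28 - 4448) = 1/(-4420) = -1/4420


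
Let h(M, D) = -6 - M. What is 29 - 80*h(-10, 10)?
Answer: -291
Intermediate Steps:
29 - 80*h(-10, 10) = 29 - 80*(-6 - 1*(-10)) = 29 - 80*(-6 + 10) = 29 - 80*4 = 29 - 320 = -291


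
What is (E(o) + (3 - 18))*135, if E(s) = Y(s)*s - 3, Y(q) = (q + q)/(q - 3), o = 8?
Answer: 1026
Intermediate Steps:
Y(q) = 2*q/(-3 + q) (Y(q) = (2*q)/(-3 + q) = 2*q/(-3 + q))
E(s) = -3 + 2*s²/(-3 + s) (E(s) = (2*s/(-3 + s))*s - 3 = 2*s²/(-3 + s) - 3 = -3 + 2*s²/(-3 + s))
(E(o) + (3 - 18))*135 = ((9 - 3*8 + 2*8²)/(-3 + 8) + (3 - 18))*135 = ((9 - 24 + 2*64)/5 - 15)*135 = ((9 - 24 + 128)/5 - 15)*135 = ((⅕)*113 - 15)*135 = (113/5 - 15)*135 = (38/5)*135 = 1026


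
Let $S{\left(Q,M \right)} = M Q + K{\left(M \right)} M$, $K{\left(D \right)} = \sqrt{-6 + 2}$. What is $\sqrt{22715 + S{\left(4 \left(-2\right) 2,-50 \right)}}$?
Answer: $\sqrt{23515 - 100 i} \approx 153.35 - 0.3261 i$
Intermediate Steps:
$K{\left(D \right)} = 2 i$ ($K{\left(D \right)} = \sqrt{-4} = 2 i$)
$S{\left(Q,M \right)} = M Q + 2 i M$
$\sqrt{22715 + S{\left(4 \left(-2\right) 2,-50 \right)}} = \sqrt{22715 - 50 \left(4 \left(-2\right) 2 + 2 i\right)} = \sqrt{22715 - 50 \left(\left(-8\right) 2 + 2 i\right)} = \sqrt{22715 - 50 \left(-16 + 2 i\right)} = \sqrt{22715 + \left(800 - 100 i\right)} = \sqrt{23515 - 100 i}$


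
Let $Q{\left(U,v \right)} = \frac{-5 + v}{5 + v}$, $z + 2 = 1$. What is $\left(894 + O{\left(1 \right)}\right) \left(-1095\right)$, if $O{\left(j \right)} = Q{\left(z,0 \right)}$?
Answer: $-977835$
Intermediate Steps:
$z = -1$ ($z = -2 + 1 = -1$)
$Q{\left(U,v \right)} = \frac{-5 + v}{5 + v}$
$O{\left(j \right)} = -1$ ($O{\left(j \right)} = \frac{-5 + 0}{5 + 0} = \frac{1}{5} \left(-5\right) = -1$)
$\left(894 + O{\left(1 \right)}\right) \left(-1095\right) = \left(894 - 1\right) \left(-1095\right) = 893 \left(-1095\right) = -977835$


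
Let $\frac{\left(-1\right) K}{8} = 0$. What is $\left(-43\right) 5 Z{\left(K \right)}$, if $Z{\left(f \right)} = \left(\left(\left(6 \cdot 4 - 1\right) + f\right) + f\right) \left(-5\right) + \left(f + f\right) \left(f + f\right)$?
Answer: $24725$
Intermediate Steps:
$K = 0$ ($K = \left(-8\right) 0 = 0$)
$Z{\left(f \right)} = -115 - 10 f + 4 f^{2}$ ($Z{\left(f \right)} = \left(\left(\left(24 - 1\right) + f\right) + f\right) \left(-5\right) + 2 f 2 f = \left(\left(23 + f\right) + f\right) \left(-5\right) + 4 f^{2} = \left(23 + 2 f\right) \left(-5\right) + 4 f^{2} = \left(-115 - 10 f\right) + 4 f^{2} = -115 - 10 f + 4 f^{2}$)
$\left(-43\right) 5 Z{\left(K \right)} = \left(-43\right) 5 \left(-115 - 0 + 4 \cdot 0^{2}\right) = - 215 \left(-115 + 0 + 4 \cdot 0\right) = - 215 \left(-115 + 0 + 0\right) = \left(-215\right) \left(-115\right) = 24725$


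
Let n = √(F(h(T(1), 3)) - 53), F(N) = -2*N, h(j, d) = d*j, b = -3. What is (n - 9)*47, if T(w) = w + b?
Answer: -423 + 47*I*√41 ≈ -423.0 + 300.95*I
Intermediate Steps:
T(w) = -3 + w (T(w) = w - 3 = -3 + w)
n = I*√41 (n = √(-6*(-3 + 1) - 53) = √(-6*(-2) - 53) = √(-2*(-6) - 53) = √(12 - 53) = √(-41) = I*√41 ≈ 6.4031*I)
(n - 9)*47 = (I*√41 - 9)*47 = (-9 + I*√41)*47 = -423 + 47*I*√41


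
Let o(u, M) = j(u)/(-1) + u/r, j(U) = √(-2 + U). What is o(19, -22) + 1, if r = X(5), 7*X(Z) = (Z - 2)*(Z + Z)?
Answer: 163/30 - √17 ≈ 1.3102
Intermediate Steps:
X(Z) = 2*Z*(-2 + Z)/7 (X(Z) = ((Z - 2)*(Z + Z))/7 = ((-2 + Z)*(2*Z))/7 = (2*Z*(-2 + Z))/7 = 2*Z*(-2 + Z)/7)
r = 30/7 (r = (2/7)*5*(-2 + 5) = (2/7)*5*3 = 30/7 ≈ 4.2857)
o(u, M) = -√(-2 + u) + 7*u/30 (o(u, M) = √(-2 + u)/(-1) + u/(30/7) = √(-2 + u)*(-1) + u*(7/30) = -√(-2 + u) + 7*u/30)
o(19, -22) + 1 = (-√(-2 + 19) + (7/30)*19) + 1 = (-√17 + 133/30) + 1 = (133/30 - √17) + 1 = 163/30 - √17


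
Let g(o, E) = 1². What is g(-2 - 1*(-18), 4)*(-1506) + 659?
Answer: -847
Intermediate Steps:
g(o, E) = 1
g(-2 - 1*(-18), 4)*(-1506) + 659 = 1*(-1506) + 659 = -1506 + 659 = -847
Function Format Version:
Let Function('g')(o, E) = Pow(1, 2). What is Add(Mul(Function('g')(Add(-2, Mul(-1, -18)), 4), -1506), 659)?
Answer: -847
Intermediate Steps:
Function('g')(o, E) = 1
Add(Mul(Function('g')(Add(-2, Mul(-1, -18)), 4), -1506), 659) = Add(Mul(1, -1506), 659) = Add(-1506, 659) = -847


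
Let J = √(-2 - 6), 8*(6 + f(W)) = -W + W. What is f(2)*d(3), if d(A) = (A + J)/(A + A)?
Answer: -3 - 2*I*√2 ≈ -3.0 - 2.8284*I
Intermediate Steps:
f(W) = -6 (f(W) = -6 + (-W + W)/8 = -6 + (⅛)*0 = -6 + 0 = -6)
J = 2*I*√2 (J = √(-8) = 2*I*√2 ≈ 2.8284*I)
d(A) = (A + 2*I*√2)/(2*A) (d(A) = (A + 2*I*√2)/(A + A) = (A + 2*I*√2)/((2*A)) = (A + 2*I*√2)*(1/(2*A)) = (A + 2*I*√2)/(2*A))
f(2)*d(3) = -6*((½)*3 + I*√2)/3 = -2*(3/2 + I*√2) = -6*(½ + I*√2/3) = -3 - 2*I*√2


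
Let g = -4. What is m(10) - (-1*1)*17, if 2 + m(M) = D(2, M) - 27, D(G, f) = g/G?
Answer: -14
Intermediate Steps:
D(G, f) = -4/G
m(M) = -31 (m(M) = -2 + (-4/2 - 27) = -2 + (-4*1/2 - 27) = -2 + (-2 - 27) = -2 - 29 = -31)
m(10) - (-1*1)*17 = -31 - (-1*1)*17 = -31 - (-1)*17 = -31 - 1*(-17) = -31 + 17 = -14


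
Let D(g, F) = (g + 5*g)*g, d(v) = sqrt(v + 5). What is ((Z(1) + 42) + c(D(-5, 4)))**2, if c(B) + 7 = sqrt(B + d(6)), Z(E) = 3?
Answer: (38 + sqrt(150 + sqrt(11)))**2 ≈ 2538.4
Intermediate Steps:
d(v) = sqrt(5 + v)
D(g, F) = 6*g**2 (D(g, F) = (6*g)*g = 6*g**2)
c(B) = -7 + sqrt(B + sqrt(11)) (c(B) = -7 + sqrt(B + sqrt(5 + 6)) = -7 + sqrt(B + sqrt(11)))
((Z(1) + 42) + c(D(-5, 4)))**2 = ((3 + 42) + (-7 + sqrt(6*(-5)**2 + sqrt(11))))**2 = (45 + (-7 + sqrt(6*25 + sqrt(11))))**2 = (45 + (-7 + sqrt(150 + sqrt(11))))**2 = (38 + sqrt(150 + sqrt(11)))**2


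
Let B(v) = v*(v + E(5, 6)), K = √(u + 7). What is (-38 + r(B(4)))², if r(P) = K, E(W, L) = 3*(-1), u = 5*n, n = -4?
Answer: (38 - I*√13)² ≈ 1431.0 - 274.02*I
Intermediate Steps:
u = -20 (u = 5*(-4) = -20)
E(W, L) = -3
K = I*√13 (K = √(-20 + 7) = √(-13) = I*√13 ≈ 3.6056*I)
B(v) = v*(-3 + v) (B(v) = v*(v - 3) = v*(-3 + v))
r(P) = I*√13
(-38 + r(B(4)))² = (-38 + I*√13)²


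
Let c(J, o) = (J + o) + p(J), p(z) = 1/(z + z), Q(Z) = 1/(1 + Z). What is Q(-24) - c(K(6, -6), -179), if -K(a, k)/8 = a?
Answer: 501143/2208 ≈ 226.97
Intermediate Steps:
K(a, k) = -8*a
p(z) = 1/(2*z)
c(J, o) = J + o + 1/(2*J) (c(J, o) = (J + o) + 1/(2*J) = J + o + 1/(2*J))
Q(-24) - c(K(6, -6), -179) = 1/(1 - 24) - (-8*6 - 179 + 1/(2*((-8*6)))) = 1/(-23) - (-48 - 179 + (1/2)/(-48)) = -1/23 - (-48 - 179 + (1/2)*(-1/48)) = -1/23 - (-48 - 179 - 1/96) = -1/23 - 1*(-21793/96) = -1/23 + 21793/96 = 501143/2208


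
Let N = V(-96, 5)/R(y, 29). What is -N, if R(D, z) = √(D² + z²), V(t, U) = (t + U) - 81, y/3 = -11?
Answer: 86*√1930/965 ≈ 3.9152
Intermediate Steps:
y = -33 (y = 3*(-11) = -33)
V(t, U) = -81 + U + t (V(t, U) = (U + t) - 81 = -81 + U + t)
N = -86*√1930/965 (N = (-81 + 5 - 96)/(√((-33)² + 29²)) = -172/√(1089 + 841) = -172*√1930/1930 = -86*√1930/965 ≈ -3.9152)
-N = -(-86)*√1930/965 = 86*√1930/965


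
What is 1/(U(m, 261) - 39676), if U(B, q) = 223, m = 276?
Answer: -1/39453 ≈ -2.5347e-5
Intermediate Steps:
1/(U(m, 261) - 39676) = 1/(223 - 39676) = 1/(-39453) = -1/39453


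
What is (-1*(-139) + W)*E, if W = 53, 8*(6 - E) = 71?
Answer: -552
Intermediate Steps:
E = -23/8 (E = 6 - ⅛*71 = 6 - 71/8 = -23/8 ≈ -2.8750)
(-1*(-139) + W)*E = (-1*(-139) + 53)*(-23/8) = (139 + 53)*(-23/8) = 192*(-23/8) = -552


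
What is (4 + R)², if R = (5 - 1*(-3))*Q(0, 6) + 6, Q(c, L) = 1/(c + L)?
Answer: 1156/9 ≈ 128.44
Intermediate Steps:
Q(c, L) = 1/(L + c)
R = 22/3 (R = (5 - 1*(-3))/(6 + 0) + 6 = (5 + 3)/6 + 6 = 8*(⅙) + 6 = 4/3 + 6 = 22/3 ≈ 7.3333)
(4 + R)² = (4 + 22/3)² = (34/3)² = 1156/9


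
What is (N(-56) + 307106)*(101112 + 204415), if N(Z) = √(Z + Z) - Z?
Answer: 93846284374 + 1222108*I*√7 ≈ 9.3846e+10 + 3.2334e+6*I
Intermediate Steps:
N(Z) = -Z + √2*√Z (N(Z) = √(2*Z) - Z = √2*√Z - Z = -Z + √2*√Z)
(N(-56) + 307106)*(101112 + 204415) = ((-1*(-56) + √2*√(-56)) + 307106)*(101112 + 204415) = ((56 + √2*(2*I*√14)) + 307106)*305527 = ((56 + 4*I*√7) + 307106)*305527 = (307162 + 4*I*√7)*305527 = 93846284374 + 1222108*I*√7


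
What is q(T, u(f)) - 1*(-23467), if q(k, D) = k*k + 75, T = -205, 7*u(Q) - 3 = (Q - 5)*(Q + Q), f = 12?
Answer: 65567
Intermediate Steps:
u(Q) = 3/7 + 2*Q*(-5 + Q)/7 (u(Q) = 3/7 + ((Q - 5)*(Q + Q))/7 = 3/7 + ((-5 + Q)*(2*Q))/7 = 3/7 + (2*Q*(-5 + Q))/7 = 3/7 + 2*Q*(-5 + Q)/7)
q(k, D) = 75 + k² (q(k, D) = k² + 75 = 75 + k²)
q(T, u(f)) - 1*(-23467) = (75 + (-205)²) - 1*(-23467) = (75 + 42025) + 23467 = 42100 + 23467 = 65567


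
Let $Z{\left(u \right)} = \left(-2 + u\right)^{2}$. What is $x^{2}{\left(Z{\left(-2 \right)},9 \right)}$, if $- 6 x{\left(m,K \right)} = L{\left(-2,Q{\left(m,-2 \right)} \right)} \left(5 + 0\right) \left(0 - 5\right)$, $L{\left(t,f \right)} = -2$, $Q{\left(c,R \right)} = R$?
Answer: $\frac{625}{9} \approx 69.444$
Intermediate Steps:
$x{\left(m,K \right)} = - \frac{25}{3}$ ($x{\left(m,K \right)} = - \frac{\left(-2\right) \left(5 + 0\right) \left(0 - 5\right)}{6} = - \frac{\left(-2\right) 5 \left(-5\right)}{6} = - \frac{\left(-2\right) \left(-25\right)}{6} = \left(- \frac{1}{6}\right) 50 = - \frac{25}{3}$)
$x^{2}{\left(Z{\left(-2 \right)},9 \right)} = \left(- \frac{25}{3}\right)^{2} = \frac{625}{9}$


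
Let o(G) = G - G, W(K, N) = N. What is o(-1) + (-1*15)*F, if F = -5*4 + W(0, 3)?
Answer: 255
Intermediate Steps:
o(G) = 0
F = -17 (F = -5*4 + 3 = -20 + 3 = -17)
o(-1) + (-1*15)*F = 0 - 1*15*(-17) = 0 - 15*(-17) = 0 + 255 = 255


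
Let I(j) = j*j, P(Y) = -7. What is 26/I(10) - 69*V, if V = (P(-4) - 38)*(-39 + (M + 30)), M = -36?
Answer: -6986237/50 ≈ -1.3972e+5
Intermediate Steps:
I(j) = j**2
V = 2025 (V = (-7 - 38)*(-39 + (-36 + 30)) = -45*(-39 - 6) = -45*(-45) = 2025)
26/I(10) - 69*V = 26/(10**2) - 69*2025 = 26/100 - 139725 = 26*(1/100) - 139725 = 13/50 - 139725 = -6986237/50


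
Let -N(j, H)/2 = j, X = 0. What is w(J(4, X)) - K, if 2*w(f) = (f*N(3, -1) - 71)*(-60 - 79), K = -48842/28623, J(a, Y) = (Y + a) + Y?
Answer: 378064399/57246 ≈ 6604.2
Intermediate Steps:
N(j, H) = -2*j
J(a, Y) = a + 2*Y
K = -48842/28623 (K = -48842*1/28623 = -48842/28623 ≈ -1.7064)
w(f) = 9869/2 + 417*f (w(f) = ((f*(-2*3) - 71)*(-60 - 79))/2 = ((f*(-6) - 71)*(-139))/2 = ((-6*f - 71)*(-139))/2 = ((-71 - 6*f)*(-139))/2 = (9869 + 834*f)/2 = 9869/2 + 417*f)
w(J(4, X)) - K = (9869/2 + 417*(4 + 2*0)) - 1*(-48842/28623) = (9869/2 + 417*(4 + 0)) + 48842/28623 = (9869/2 + 417*4) + 48842/28623 = (9869/2 + 1668) + 48842/28623 = 13205/2 + 48842/28623 = 378064399/57246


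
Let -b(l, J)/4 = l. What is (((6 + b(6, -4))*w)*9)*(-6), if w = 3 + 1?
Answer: 3888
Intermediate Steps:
w = 4
b(l, J) = -4*l
(((6 + b(6, -4))*w)*9)*(-6) = (((6 - 4*6)*4)*9)*(-6) = (((6 - 24)*4)*9)*(-6) = (-18*4*9)*(-6) = -72*9*(-6) = -648*(-6) = 3888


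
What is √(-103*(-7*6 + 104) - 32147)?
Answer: I*√38533 ≈ 196.3*I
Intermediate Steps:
√(-103*(-7*6 + 104) - 32147) = √(-103*(-42 + 104) - 32147) = √(-103*62 - 32147) = √(-6386 - 32147) = √(-38533) = I*√38533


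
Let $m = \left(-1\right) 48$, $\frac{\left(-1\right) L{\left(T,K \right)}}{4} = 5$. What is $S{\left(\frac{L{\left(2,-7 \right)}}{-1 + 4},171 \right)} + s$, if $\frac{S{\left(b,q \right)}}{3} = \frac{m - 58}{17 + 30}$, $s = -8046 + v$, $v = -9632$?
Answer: $- \frac{831184}{47} \approx -17685.0$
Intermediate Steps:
$L{\left(T,K \right)} = -20$ ($L{\left(T,K \right)} = \left(-4\right) 5 = -20$)
$m = -48$
$s = -17678$ ($s = -8046 - 9632 = -17678$)
$S{\left(b,q \right)} = - \frac{318}{47}$ ($S{\left(b,q \right)} = 3 \frac{-48 - 58}{17 + 30} = 3 \left(- \frac{106}{47}\right) = - \frac{318}{47}$)
$S{\left(\frac{L{\left(2,-7 \right)}}{-1 + 4},171 \right)} + s = - \frac{318}{47} - 17678 = - \frac{831184}{47}$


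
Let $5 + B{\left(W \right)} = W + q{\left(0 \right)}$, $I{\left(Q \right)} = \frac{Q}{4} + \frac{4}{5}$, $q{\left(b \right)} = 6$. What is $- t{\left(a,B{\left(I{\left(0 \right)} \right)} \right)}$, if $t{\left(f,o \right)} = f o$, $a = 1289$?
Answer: $- \frac{11601}{5} \approx -2320.2$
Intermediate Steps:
$I{\left(Q \right)} = \frac{4}{5} + \frac{Q}{4}$ ($I{\left(Q \right)} = Q \frac{1}{4} + 4 \cdot \frac{1}{5} = \frac{Q}{4} + \frac{4}{5} = \frac{4}{5} + \frac{Q}{4}$)
$B{\left(W \right)} = 1 + W$ ($B{\left(W \right)} = -5 + \left(W + 6\right) = -5 + \left(6 + W\right) = 1 + W$)
$- t{\left(a,B{\left(I{\left(0 \right)} \right)} \right)} = - 1289 \left(1 + \left(\frac{4}{5} + \frac{1}{4} \cdot 0\right)\right) = - 1289 \left(1 + \left(\frac{4}{5} + 0\right)\right) = - 1289 \left(1 + \frac{4}{5}\right) = - \frac{1289 \cdot 9}{5} = \left(-1\right) \frac{11601}{5} = - \frac{11601}{5}$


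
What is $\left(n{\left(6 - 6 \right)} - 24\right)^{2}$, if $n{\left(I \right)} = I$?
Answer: $576$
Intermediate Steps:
$\left(n{\left(6 - 6 \right)} - 24\right)^{2} = \left(\left(6 - 6\right) - 24\right)^{2} = \left(0 - 24\right)^{2} = \left(-24\right)^{2} = 576$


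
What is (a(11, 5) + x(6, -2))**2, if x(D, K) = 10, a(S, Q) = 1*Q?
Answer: 225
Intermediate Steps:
a(S, Q) = Q
(a(11, 5) + x(6, -2))**2 = (5 + 10)**2 = 15**2 = 225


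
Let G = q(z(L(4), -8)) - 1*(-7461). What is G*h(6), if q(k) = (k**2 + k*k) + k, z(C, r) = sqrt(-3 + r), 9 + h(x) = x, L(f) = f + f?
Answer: -22317 - 3*I*sqrt(11) ≈ -22317.0 - 9.9499*I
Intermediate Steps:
L(f) = 2*f
h(x) = -9 + x
q(k) = k + 2*k**2 (q(k) = (k**2 + k**2) + k = 2*k**2 + k = k + 2*k**2)
G = 7461 + I*sqrt(11)*(1 + 2*I*sqrt(11)) (G = sqrt(-3 - 8)*(1 + 2*sqrt(-3 - 8)) - 1*(-7461) = sqrt(-11)*(1 + 2*sqrt(-11)) + 7461 = (I*sqrt(11))*(1 + 2*(I*sqrt(11))) + 7461 = (I*sqrt(11))*(1 + 2*I*sqrt(11)) + 7461 = I*sqrt(11)*(1 + 2*I*sqrt(11)) + 7461 = 7461 + I*sqrt(11)*(1 + 2*I*sqrt(11)) ≈ 7439.0 + 3.3166*I)
G*h(6) = (7439 + I*sqrt(11))*(-9 + 6) = (7439 + I*sqrt(11))*(-3) = -22317 - 3*I*sqrt(11)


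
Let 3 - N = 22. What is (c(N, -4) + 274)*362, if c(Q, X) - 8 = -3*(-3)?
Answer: 105342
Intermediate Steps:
N = -19 (N = 3 - 1*22 = 3 - 22 = -19)
c(Q, X) = 17 (c(Q, X) = 8 - 3*(-3) = 8 + 9 = 17)
(c(N, -4) + 274)*362 = (17 + 274)*362 = 291*362 = 105342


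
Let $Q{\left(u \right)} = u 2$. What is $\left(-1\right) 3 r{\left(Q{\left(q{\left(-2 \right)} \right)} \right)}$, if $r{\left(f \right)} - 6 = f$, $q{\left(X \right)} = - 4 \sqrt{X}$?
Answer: $-18 + 24 i \sqrt{2} \approx -18.0 + 33.941 i$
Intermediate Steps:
$Q{\left(u \right)} = 2 u$
$r{\left(f \right)} = 6 + f$
$\left(-1\right) 3 r{\left(Q{\left(q{\left(-2 \right)} \right)} \right)} = \left(-1\right) 3 \left(6 + 2 \left(- 4 \sqrt{-2}\right)\right) = - 3 \left(6 + 2 \left(- 4 i \sqrt{2}\right)\right) = - 3 \left(6 - 8 i \sqrt{2}\right) = -18 + 24 i \sqrt{2}$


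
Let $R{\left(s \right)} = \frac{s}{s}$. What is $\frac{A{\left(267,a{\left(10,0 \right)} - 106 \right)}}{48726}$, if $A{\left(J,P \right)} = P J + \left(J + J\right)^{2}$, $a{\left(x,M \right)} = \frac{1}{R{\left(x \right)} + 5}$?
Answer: $\frac{513797}{97452} \approx 5.2723$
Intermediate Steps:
$R{\left(s \right)} = 1$
$a{\left(x,M \right)} = \frac{1}{6}$ ($a{\left(x,M \right)} = \frac{1}{1 + 5} = \frac{1}{6}$)
$A{\left(J,P \right)} = 4 J^{2} + J P$ ($A{\left(J,P \right)} = J P + \left(2 J\right)^{2} = J P + 4 J^{2} = 4 J^{2} + J P$)
$\frac{A{\left(267,a{\left(10,0 \right)} - 106 \right)}}{48726} = \frac{267 \left(\left(\frac{1}{6} - 106\right) + 4 \cdot 267\right)}{48726} = 267 \left(- \frac{635}{6} + 1068\right) \frac{1}{48726} = 267 \cdot \frac{5773}{6} \cdot \frac{1}{48726} = \frac{513797}{2} \cdot \frac{1}{48726} = \frac{513797}{97452}$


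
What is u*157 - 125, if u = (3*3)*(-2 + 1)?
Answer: -1538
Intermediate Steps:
u = -9 (u = 9*(-1) = -9)
u*157 - 125 = -9*157 - 125 = -1413 - 125 = -1538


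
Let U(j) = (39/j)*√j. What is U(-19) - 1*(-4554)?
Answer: 4554 - 39*I*√19/19 ≈ 4554.0 - 8.9472*I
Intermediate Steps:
U(j) = 39/√j
U(-19) - 1*(-4554) = 39/√(-19) - 1*(-4554) = 39*(-I*√19/19) + 4554 = -39*I*√19/19 + 4554 = 4554 - 39*I*√19/19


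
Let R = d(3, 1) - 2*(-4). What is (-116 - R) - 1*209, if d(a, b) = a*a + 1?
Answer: -343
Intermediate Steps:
d(a, b) = 1 + a**2 (d(a, b) = a**2 + 1 = 1 + a**2)
R = 18 (R = (1 + 3**2) - 2*(-4) = (1 + 9) + 8 = 10 + 8 = 18)
(-116 - R) - 1*209 = (-116 - 1*18) - 1*209 = (-116 - 18) - 209 = -134 - 209 = -343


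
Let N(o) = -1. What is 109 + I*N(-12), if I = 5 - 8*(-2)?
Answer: 88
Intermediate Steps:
I = 21 (I = 5 + 16 = 21)
109 + I*N(-12) = 109 + 21*(-1) = 109 - 21 = 88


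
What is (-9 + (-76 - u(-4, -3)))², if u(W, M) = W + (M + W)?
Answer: 5476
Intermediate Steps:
u(W, M) = M + 2*W
(-9 + (-76 - u(-4, -3)))² = (-9 + (-76 - (-3 + 2*(-4))))² = (-9 + (-76 - (-3 - 8)))² = (-9 + (-76 - 1*(-11)))² = (-9 + (-76 + 11))² = (-9 - 65)² = (-74)² = 5476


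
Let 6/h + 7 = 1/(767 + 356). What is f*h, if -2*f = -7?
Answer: -7861/2620 ≈ -3.0004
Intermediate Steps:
f = 7/2 (f = -½*(-7) = 7/2 ≈ 3.5000)
h = -1123/1310 (h = 6/(-7 + 1/(767 + 356)) = 6/(-7 + 1/1123) = 6/(-7860/1123) = 6*(-1123/7860) = -1123/1310 ≈ -0.85725)
f*h = (7/2)*(-1123/1310) = -7861/2620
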